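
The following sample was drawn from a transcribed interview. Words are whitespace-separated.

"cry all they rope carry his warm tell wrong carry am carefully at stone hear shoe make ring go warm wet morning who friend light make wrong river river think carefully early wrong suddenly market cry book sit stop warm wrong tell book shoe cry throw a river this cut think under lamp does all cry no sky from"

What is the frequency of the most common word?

4

Frequencies: cry:4, wrong:4, warm:3, river:3, all:2, carry:2, tell:2, carefully:2, shoe:2, make:2, think:2, book:2, they:1, rope:1, his:1, am:1, at:1, stone:1, hear:1, ring:1, … (21 more, each freq 1)
Most common: 'cry' with frequency 4.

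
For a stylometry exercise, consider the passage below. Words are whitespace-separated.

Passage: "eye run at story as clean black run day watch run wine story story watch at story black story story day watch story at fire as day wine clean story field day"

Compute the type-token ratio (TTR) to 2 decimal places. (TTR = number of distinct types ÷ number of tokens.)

0.38

N = 32 tokens, V = 12 types.
TTR = V / N = 12 / 32 = 0.38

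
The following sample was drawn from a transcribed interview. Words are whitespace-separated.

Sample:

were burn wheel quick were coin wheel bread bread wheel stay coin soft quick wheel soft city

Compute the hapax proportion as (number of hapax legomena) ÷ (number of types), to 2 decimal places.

0.33

Frequencies: wheel:4, were:2, quick:2, coin:2, bread:2, soft:2, burn:1, stay:1, city:1
Hapax count = 3; type count = 9.
Ratio = 3 / 9 = 0.33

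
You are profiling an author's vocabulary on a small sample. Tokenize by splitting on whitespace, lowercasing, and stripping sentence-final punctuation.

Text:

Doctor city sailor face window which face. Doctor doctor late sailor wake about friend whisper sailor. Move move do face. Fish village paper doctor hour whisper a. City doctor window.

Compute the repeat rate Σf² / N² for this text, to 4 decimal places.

0.0778

Frequencies: doctor:5, sailor:3, face:3, city:2, window:2, whisper:2, move:2, which:1, late:1, wake:1, about:1, friend:1, do:1, fish:1, village:1, paper:1, hour:1, a:1
Σf² = 70; N² = 900
Repeat rate = 70 / 900 = 0.0778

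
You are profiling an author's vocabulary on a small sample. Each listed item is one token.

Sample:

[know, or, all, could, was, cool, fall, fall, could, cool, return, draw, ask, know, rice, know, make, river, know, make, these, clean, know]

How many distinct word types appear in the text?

Distinct types: {all, ask, clean, cool, could, draw, fall, know, make, or, return, rice, river, these, was}
V = 15

15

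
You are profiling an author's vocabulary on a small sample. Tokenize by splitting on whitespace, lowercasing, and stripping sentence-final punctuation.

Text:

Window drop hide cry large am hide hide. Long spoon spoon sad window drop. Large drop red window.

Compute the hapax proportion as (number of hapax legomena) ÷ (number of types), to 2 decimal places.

Frequencies: window:3, drop:3, hide:3, large:2, spoon:2, cry:1, am:1, long:1, sad:1, red:1
Hapax count = 5; type count = 10.
Ratio = 5 / 10 = 0.50

0.50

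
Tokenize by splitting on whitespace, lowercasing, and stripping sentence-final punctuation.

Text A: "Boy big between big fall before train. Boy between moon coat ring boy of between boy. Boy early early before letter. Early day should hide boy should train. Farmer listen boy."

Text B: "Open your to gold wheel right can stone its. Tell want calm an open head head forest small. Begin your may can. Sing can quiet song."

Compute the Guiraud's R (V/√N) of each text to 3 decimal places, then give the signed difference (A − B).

A: V=17, N=31, R=3.053
B: V=21, N=26, R=4.118
Difference = 3.053 − 4.118 = -1.065

-1.065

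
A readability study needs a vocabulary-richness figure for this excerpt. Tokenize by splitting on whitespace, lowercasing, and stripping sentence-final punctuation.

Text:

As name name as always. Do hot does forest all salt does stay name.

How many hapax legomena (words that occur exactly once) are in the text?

Frequencies: name:3, as:2, does:2, always:1, do:1, hot:1, forest:1, all:1, salt:1, stay:1
Hapax (freq=1): all, always, do, forest, hot, salt, stay

7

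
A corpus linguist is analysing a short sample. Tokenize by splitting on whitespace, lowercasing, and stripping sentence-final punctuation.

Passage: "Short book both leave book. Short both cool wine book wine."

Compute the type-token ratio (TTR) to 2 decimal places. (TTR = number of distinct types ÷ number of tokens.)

N = 11 tokens, V = 6 types.
TTR = V / N = 6 / 11 = 0.55

0.55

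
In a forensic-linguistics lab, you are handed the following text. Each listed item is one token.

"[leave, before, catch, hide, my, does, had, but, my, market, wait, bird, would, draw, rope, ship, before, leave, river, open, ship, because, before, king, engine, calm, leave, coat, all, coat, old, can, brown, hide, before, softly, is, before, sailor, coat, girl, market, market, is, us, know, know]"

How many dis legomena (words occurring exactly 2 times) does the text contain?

5

Frequencies: before:5, leave:3, market:3, coat:3, hide:2, my:2, ship:2, is:2, know:2, catch:1, does:1, had:1, but:1, wait:1, bird:1, would:1, draw:1, rope:1, river:1, open:1, … (12 more, each freq 1)
Words with frequency 2: hide, is, know, my, ship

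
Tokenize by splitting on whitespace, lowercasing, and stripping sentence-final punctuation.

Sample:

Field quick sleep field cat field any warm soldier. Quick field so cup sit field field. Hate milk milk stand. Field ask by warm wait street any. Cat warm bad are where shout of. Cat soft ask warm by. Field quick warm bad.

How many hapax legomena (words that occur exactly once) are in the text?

14

Frequencies: field:8, warm:5, quick:3, cat:3, any:2, milk:2, ask:2, by:2, bad:2, sleep:1, soldier:1, so:1, cup:1, sit:1, hate:1, stand:1, wait:1, street:1, are:1, where:1, … (3 more, each freq 1)
Hapax (freq=1): are, cup, hate, of, shout, sit, sleep, so, soft, soldier, stand, street, wait, where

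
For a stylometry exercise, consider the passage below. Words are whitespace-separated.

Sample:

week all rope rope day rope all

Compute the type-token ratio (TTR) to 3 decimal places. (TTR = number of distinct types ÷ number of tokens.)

0.571

N = 7 tokens, V = 4 types.
TTR = V / N = 4 / 7 = 0.571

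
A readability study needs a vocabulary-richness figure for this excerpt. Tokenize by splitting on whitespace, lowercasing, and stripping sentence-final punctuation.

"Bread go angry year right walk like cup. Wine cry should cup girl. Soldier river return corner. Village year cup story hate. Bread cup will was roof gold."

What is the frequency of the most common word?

Frequencies: cup:4, bread:2, year:2, go:1, angry:1, right:1, walk:1, like:1, wine:1, cry:1, should:1, girl:1, soldier:1, river:1, return:1, corner:1, village:1, story:1, hate:1, will:1, … (3 more, each freq 1)
Most common: 'cup' with frequency 4.

4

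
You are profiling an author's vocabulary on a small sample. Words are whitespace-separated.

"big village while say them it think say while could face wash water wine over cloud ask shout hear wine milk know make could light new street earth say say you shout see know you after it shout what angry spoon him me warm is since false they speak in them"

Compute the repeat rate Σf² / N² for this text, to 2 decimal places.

0.03

Frequencies: say:4, shout:3, while:2, them:2, it:2, could:2, wine:2, know:2, you:2, big:1, village:1, think:1, face:1, wash:1, water:1, over:1, cloud:1, ask:1, hear:1, milk:1, … (19 more, each freq 1)
Σf² = 83; N² = 2601
Repeat rate = 83 / 2601 = 0.03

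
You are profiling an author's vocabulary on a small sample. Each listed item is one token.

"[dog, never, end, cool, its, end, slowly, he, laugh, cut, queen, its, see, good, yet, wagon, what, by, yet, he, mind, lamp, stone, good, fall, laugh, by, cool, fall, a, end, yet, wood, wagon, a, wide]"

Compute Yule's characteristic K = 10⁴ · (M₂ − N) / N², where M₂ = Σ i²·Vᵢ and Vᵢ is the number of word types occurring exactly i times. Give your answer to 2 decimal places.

Frequencies: end:3, yet:3, cool:2, its:2, he:2, laugh:2, good:2, wagon:2, by:2, fall:2, a:2, dog:1, never:1, slowly:1, cut:1, queen:1, see:1, what:1, mind:1, lamp:1, … (3 more, each freq 1)
N = 36. Frequency spectrum: V_1=12, V_2=9, V_3=2
M₂ = 1²·12 + 2²·9 + 3²·2 = 66
K = 10000 × (66 − 36) / 36² = 231.48

231.48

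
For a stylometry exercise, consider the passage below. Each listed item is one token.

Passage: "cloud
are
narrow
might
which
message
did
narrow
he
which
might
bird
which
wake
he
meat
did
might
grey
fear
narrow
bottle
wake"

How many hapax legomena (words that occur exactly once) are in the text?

Frequencies: narrow:3, might:3, which:3, did:2, he:2, wake:2, cloud:1, are:1, message:1, bird:1, meat:1, grey:1, fear:1, bottle:1
Hapax (freq=1): are, bird, bottle, cloud, fear, grey, meat, message

8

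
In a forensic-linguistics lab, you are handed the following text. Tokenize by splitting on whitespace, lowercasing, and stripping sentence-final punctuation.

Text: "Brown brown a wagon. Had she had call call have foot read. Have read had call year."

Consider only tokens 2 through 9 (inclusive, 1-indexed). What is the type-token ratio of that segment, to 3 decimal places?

0.750

Segment tokens 2–9: brown, a, wagon, had, she, had, call, call
Segment N = 8, segment V = 6.
TTR = 6 / 8 = 0.750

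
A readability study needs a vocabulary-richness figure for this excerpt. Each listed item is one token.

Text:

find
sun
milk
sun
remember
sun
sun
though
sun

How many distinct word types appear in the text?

Distinct types: {find, milk, remember, sun, though}
V = 5

5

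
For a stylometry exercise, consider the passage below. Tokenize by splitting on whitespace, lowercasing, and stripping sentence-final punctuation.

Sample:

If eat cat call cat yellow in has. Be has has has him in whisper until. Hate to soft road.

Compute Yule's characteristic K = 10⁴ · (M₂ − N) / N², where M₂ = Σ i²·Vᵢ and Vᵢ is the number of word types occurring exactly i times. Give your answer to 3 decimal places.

400.000

Frequencies: has:4, cat:2, in:2, if:1, eat:1, call:1, yellow:1, be:1, him:1, whisper:1, until:1, hate:1, to:1, soft:1, road:1
N = 20. Frequency spectrum: V_1=12, V_2=2, V_4=1
M₂ = 1²·12 + 2²·2 + 4²·1 = 36
K = 10000 × (36 − 20) / 20² = 400.000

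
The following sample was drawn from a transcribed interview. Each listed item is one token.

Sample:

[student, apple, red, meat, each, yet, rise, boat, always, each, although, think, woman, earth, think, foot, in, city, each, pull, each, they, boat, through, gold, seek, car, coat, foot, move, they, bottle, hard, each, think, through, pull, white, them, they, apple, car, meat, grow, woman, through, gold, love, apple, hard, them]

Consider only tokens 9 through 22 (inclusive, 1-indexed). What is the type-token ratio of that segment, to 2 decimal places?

Segment tokens 9–22: always, each, although, think, woman, earth, think, foot, in, city, each, pull, each, they
Segment N = 14, segment V = 11.
TTR = 11 / 14 = 0.79

0.79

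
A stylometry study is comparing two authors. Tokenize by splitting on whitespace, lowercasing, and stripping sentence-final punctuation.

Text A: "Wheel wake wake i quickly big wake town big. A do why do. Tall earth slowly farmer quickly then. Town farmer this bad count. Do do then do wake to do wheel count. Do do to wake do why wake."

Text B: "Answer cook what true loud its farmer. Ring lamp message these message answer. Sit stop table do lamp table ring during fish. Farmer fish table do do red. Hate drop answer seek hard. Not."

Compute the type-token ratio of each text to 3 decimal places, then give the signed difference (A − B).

-0.226

TTR(A) = 18/40 = 0.450
TTR(B) = 23/34 = 0.676
Difference = 0.450 − 0.676 = -0.226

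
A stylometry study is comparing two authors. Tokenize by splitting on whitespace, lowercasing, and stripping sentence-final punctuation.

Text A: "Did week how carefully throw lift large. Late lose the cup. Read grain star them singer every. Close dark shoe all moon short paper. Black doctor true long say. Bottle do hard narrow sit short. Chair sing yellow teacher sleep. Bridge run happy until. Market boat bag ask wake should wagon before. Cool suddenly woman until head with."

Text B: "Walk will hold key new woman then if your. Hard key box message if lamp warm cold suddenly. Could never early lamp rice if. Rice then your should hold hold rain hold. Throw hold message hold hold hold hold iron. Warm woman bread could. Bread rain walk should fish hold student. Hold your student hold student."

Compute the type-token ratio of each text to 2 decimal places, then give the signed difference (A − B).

TTR(A) = 56/58 = 0.97
TTR(B) = 27/56 = 0.48
Difference = 0.97 − 0.48 = 0.49

0.49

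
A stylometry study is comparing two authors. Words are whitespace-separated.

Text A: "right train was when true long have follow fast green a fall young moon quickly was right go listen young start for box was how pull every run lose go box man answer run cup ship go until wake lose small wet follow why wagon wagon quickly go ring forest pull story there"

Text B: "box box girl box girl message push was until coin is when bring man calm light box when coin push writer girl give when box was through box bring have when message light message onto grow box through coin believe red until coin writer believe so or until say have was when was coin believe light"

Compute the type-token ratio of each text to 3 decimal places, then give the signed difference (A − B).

TTR(A) = 39/53 = 0.736
TTR(B) = 24/56 = 0.429
Difference = 0.736 − 0.429 = 0.307

0.307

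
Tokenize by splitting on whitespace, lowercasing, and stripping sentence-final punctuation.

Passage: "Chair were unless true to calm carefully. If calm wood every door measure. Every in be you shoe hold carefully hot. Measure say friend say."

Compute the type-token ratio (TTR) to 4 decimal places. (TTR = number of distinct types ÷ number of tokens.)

0.8000

N = 25 tokens, V = 20 types.
TTR = V / N = 20 / 25 = 0.8000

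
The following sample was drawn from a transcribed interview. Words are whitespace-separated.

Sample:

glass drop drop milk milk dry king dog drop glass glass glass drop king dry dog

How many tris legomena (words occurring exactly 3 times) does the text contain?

Frequencies: glass:4, drop:4, milk:2, dry:2, king:2, dog:2
Words with frequency 3: (none)

0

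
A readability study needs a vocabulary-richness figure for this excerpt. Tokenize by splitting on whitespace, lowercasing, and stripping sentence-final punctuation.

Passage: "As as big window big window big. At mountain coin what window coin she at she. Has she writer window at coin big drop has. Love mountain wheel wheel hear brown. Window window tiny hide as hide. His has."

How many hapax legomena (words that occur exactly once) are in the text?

8

Frequencies: window:6, big:4, as:3, at:3, coin:3, she:3, has:3, mountain:2, wheel:2, hide:2, what:1, writer:1, drop:1, love:1, hear:1, brown:1, tiny:1, his:1
Hapax (freq=1): brown, drop, hear, his, love, tiny, what, writer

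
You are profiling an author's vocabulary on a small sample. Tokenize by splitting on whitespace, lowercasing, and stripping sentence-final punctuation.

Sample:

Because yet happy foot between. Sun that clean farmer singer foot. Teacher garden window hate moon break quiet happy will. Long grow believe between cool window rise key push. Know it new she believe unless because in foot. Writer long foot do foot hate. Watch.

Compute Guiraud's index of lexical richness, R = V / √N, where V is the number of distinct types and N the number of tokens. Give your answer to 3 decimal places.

N = 45, V = 34.
√N = 6.708204
R = 34 / 6.708204 = 5.068

5.068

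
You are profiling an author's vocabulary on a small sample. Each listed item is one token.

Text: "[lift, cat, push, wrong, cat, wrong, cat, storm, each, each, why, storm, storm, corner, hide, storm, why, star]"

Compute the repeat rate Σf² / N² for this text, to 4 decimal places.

Frequencies: storm:4, cat:3, wrong:2, each:2, why:2, lift:1, push:1, corner:1, hide:1, star:1
Σf² = 42; N² = 324
Repeat rate = 42 / 324 = 0.1296

0.1296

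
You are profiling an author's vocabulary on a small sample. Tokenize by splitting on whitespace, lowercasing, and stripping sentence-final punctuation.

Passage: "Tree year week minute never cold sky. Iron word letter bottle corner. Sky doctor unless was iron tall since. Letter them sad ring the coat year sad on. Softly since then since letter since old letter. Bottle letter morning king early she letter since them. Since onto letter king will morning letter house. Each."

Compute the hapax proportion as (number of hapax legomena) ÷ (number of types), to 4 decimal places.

0.7059

Frequencies: letter:8, since:6, year:2, sky:2, iron:2, bottle:2, them:2, sad:2, morning:2, king:2, tree:1, week:1, minute:1, never:1, cold:1, word:1, corner:1, doctor:1, unless:1, was:1, … (14 more, each freq 1)
Hapax count = 24; type count = 34.
Ratio = 24 / 34 = 0.7059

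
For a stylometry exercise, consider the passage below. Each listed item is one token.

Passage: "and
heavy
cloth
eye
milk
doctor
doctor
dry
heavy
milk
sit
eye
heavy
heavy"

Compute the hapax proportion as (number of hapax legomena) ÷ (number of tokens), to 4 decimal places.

0.2857

Frequencies: heavy:4, eye:2, milk:2, doctor:2, and:1, cloth:1, dry:1, sit:1
Hapax count = 4; token count = 14.
Ratio = 4 / 14 = 0.2857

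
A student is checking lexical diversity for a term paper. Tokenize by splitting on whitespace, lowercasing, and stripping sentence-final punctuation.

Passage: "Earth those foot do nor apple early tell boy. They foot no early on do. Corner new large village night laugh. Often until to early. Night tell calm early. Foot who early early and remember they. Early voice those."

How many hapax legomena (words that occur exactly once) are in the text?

19

Frequencies: early:7, foot:3, those:2, do:2, tell:2, they:2, night:2, earth:1, nor:1, apple:1, boy:1, no:1, on:1, corner:1, new:1, large:1, village:1, laugh:1, often:1, until:1, … (6 more, each freq 1)
Hapax (freq=1): and, apple, boy, calm, corner, earth, large, laugh, new, no, nor, often, on, remember, to, until, village, voice, who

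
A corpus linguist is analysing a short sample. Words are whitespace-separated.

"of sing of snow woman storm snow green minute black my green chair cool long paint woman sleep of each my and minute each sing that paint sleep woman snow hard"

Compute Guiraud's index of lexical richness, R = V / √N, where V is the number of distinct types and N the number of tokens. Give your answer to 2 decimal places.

N = 31, V = 18.
√N = 5.567764
R = 18 / 5.567764 = 3.23

3.23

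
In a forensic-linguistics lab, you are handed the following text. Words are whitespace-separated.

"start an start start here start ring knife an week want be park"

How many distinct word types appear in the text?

Distinct types: {an, be, here, knife, park, ring, start, want, week}
V = 9

9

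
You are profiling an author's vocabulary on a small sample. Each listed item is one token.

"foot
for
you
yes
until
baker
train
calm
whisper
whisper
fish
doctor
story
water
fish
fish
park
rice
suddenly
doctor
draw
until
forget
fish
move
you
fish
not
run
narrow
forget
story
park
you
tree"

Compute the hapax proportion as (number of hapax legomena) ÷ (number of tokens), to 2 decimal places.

0.43

Frequencies: fish:5, you:3, until:2, whisper:2, doctor:2, story:2, park:2, forget:2, foot:1, for:1, yes:1, baker:1, train:1, calm:1, water:1, rice:1, suddenly:1, draw:1, move:1, not:1, … (3 more, each freq 1)
Hapax count = 15; token count = 35.
Ratio = 15 / 35 = 0.43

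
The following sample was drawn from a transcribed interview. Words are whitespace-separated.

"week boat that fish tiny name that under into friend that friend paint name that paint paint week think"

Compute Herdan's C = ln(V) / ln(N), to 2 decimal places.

N = 19, V = 11.
ln(V) = 2.397895, ln(N) = 2.944439
C = 2.397895 / 2.944439 = 0.81

0.81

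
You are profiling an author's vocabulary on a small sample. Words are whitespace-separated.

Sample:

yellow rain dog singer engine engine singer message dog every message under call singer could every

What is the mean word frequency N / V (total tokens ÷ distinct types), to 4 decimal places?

1.6000

N = 16 tokens, V = 10 types.
Mean frequency = N / V = 16 / 10 = 1.6000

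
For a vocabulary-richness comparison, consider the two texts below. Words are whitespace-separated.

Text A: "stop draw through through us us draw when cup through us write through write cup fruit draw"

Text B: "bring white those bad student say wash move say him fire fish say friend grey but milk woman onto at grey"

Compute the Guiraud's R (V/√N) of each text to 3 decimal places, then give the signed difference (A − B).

-1.988

A: V=8, N=17, R=1.940
B: V=18, N=21, R=3.928
Difference = 1.940 − 3.928 = -1.988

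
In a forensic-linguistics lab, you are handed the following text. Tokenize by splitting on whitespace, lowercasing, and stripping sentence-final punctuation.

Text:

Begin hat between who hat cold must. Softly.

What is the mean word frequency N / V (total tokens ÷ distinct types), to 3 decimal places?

N = 8 tokens, V = 7 types.
Mean frequency = N / V = 8 / 7 = 1.143

1.143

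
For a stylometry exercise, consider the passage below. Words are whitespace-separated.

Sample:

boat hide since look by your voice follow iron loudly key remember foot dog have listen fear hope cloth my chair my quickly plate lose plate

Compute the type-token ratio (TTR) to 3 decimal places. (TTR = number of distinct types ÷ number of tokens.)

N = 26 tokens, V = 24 types.
TTR = V / N = 24 / 26 = 0.923

0.923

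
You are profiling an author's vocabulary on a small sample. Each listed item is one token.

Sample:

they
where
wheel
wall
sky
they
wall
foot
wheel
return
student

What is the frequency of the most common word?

2

Frequencies: they:2, wheel:2, wall:2, where:1, sky:1, foot:1, return:1, student:1
Most common: 'they' with frequency 2.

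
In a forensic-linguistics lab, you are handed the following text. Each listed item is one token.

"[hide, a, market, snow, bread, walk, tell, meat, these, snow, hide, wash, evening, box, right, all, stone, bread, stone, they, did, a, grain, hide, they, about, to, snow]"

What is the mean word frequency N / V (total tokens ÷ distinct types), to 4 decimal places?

1.4000

N = 28 tokens, V = 20 types.
Mean frequency = N / V = 28 / 20 = 1.4000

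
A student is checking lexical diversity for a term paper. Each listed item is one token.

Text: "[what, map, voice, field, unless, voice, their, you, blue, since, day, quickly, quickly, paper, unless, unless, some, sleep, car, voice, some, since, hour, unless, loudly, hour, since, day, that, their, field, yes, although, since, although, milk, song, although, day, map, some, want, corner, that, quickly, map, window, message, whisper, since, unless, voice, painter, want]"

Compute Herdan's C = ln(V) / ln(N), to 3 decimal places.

0.835

N = 54, V = 28.
ln(V) = 3.332205, ln(N) = 3.988984
C = 3.332205 / 3.988984 = 0.835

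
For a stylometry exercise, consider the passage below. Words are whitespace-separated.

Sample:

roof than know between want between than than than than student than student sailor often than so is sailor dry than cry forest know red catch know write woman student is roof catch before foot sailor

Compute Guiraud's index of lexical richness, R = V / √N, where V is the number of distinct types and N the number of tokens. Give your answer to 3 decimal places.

3.167

N = 36, V = 19.
√N = 6.000000
R = 19 / 6.000000 = 3.167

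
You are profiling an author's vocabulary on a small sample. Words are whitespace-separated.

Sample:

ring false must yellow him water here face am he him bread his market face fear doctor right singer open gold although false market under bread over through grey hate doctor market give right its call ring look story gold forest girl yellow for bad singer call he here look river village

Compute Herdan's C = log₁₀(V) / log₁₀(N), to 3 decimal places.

0.907

N = 52, V = 36.
log₁₀(V) = 1.556303, log₁₀(N) = 1.716003
C = 1.556303 / 1.716003 = 0.907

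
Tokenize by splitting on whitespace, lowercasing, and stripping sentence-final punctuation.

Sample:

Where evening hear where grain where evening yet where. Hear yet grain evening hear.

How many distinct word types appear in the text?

5

Distinct types: {evening, grain, hear, where, yet}
V = 5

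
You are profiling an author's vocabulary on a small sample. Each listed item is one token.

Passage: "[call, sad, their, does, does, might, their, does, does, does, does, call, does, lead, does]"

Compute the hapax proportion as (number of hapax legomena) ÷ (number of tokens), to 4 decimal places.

Frequencies: does:8, call:2, their:2, sad:1, might:1, lead:1
Hapax count = 3; token count = 15.
Ratio = 3 / 15 = 0.2000

0.2000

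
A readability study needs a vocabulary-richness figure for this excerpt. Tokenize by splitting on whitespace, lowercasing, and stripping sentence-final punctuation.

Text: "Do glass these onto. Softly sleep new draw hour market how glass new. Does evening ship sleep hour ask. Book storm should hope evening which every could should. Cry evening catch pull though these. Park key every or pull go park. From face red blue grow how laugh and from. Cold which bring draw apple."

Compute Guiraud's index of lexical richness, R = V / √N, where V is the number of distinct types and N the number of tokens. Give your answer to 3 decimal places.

5.394

N = 55, V = 40.
√N = 7.416198
R = 40 / 7.416198 = 5.394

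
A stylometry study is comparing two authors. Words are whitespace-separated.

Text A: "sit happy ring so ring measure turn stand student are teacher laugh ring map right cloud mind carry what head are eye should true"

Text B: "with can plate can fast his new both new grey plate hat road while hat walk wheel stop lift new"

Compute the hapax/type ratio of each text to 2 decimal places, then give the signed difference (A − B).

A: hapax=19, V=21, ratio=0.90
B: hapax=11, V=15, ratio=0.73
Difference = 0.90 − 0.73 = 0.17

0.17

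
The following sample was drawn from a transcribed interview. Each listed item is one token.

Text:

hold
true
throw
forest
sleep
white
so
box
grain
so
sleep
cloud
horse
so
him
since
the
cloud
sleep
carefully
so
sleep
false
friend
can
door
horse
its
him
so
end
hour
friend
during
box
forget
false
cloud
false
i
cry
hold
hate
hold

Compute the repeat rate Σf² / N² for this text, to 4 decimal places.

0.0527

Frequencies: so:5, sleep:4, hold:3, cloud:3, false:3, box:2, horse:2, him:2, friend:2, true:1, throw:1, forest:1, white:1, grain:1, since:1, the:1, carefully:1, can:1, door:1, its:1, … (7 more, each freq 1)
Σf² = 102; N² = 1936
Repeat rate = 102 / 1936 = 0.0527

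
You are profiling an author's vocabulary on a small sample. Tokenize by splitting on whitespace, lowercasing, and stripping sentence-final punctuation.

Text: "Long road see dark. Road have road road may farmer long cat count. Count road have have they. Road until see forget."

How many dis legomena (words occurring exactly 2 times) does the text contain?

3

Frequencies: road:6, have:3, long:2, see:2, count:2, dark:1, may:1, farmer:1, cat:1, they:1, until:1, forget:1
Words with frequency 2: count, long, see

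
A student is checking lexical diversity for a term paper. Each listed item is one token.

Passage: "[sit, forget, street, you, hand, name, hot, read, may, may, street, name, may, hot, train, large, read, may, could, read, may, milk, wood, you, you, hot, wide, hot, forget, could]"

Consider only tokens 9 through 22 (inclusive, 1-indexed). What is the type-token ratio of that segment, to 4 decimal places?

0.6429

Segment tokens 9–22: may, may, street, name, may, hot, train, large, read, may, could, read, may, milk
Segment N = 14, segment V = 9.
TTR = 9 / 14 = 0.6429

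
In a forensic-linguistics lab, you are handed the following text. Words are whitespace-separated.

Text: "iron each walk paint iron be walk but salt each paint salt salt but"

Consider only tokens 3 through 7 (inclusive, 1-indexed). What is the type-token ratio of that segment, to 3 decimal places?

Segment tokens 3–7: walk, paint, iron, be, walk
Segment N = 5, segment V = 4.
TTR = 4 / 5 = 0.800

0.800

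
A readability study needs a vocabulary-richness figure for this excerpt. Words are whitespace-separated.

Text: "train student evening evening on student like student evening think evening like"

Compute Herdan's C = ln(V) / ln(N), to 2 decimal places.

N = 12, V = 6.
ln(V) = 1.791759, ln(N) = 2.484907
C = 1.791759 / 2.484907 = 0.72

0.72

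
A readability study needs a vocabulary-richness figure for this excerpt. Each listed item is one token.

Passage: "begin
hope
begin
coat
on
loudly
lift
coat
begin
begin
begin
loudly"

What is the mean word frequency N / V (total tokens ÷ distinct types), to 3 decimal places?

2.000

N = 12 tokens, V = 6 types.
Mean frequency = N / V = 12 / 6 = 2.000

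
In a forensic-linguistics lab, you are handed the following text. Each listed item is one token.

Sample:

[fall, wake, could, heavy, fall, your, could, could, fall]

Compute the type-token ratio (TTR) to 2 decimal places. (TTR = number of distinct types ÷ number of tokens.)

N = 9 tokens, V = 5 types.
TTR = V / N = 5 / 9 = 0.56

0.56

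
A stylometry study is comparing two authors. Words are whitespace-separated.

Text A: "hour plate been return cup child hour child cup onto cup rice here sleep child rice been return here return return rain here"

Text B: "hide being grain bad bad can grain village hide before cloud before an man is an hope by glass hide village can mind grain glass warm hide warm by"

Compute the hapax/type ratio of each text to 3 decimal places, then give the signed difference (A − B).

-0.011

A: hapax=4, V=11, ratio=0.364
B: hapax=6, V=16, ratio=0.375
Difference = 0.364 − 0.375 = -0.011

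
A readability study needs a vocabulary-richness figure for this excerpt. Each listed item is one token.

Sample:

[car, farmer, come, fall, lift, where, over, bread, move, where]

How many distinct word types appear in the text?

9

Distinct types: {bread, car, come, fall, farmer, lift, move, over, where}
V = 9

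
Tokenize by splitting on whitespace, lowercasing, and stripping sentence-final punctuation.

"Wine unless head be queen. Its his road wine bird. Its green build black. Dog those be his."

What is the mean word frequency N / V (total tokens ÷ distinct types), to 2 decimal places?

N = 18 tokens, V = 14 types.
Mean frequency = N / V = 18 / 14 = 1.29

1.29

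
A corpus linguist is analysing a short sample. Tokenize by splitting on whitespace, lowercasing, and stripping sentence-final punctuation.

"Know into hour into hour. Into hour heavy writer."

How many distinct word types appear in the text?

Distinct types: {heavy, hour, into, know, writer}
V = 5

5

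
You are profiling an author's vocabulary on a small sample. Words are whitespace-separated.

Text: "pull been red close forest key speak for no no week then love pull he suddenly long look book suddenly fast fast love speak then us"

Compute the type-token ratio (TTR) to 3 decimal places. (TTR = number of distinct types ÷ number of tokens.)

0.731

N = 26 tokens, V = 19 types.
TTR = V / N = 19 / 26 = 0.731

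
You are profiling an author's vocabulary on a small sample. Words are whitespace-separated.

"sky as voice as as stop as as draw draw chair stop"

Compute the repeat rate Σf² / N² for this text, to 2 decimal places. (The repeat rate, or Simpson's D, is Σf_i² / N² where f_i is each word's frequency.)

0.25

Frequencies: as:5, stop:2, draw:2, sky:1, voice:1, chair:1
Σf² = 36; N² = 144
Repeat rate = 36 / 144 = 0.25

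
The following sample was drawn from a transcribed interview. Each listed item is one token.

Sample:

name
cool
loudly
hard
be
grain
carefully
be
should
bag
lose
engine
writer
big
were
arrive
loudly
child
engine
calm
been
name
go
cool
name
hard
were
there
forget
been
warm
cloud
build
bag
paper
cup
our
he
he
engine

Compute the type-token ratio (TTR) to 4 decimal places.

N = 40 tokens, V = 28 types.
TTR = V / N = 28 / 40 = 0.7000

0.7000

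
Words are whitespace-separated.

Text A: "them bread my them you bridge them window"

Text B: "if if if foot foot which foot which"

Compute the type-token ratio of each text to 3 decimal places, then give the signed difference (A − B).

TTR(A) = 6/8 = 0.750
TTR(B) = 3/8 = 0.375
Difference = 0.750 − 0.375 = 0.375

0.375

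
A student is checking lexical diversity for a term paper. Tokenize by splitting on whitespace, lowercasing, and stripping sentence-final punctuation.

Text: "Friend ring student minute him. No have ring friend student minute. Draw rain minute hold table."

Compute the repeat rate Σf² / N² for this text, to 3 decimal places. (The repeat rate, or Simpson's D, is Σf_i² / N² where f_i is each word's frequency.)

Frequencies: minute:3, friend:2, ring:2, student:2, him:1, no:1, have:1, draw:1, rain:1, hold:1, table:1
Σf² = 28; N² = 256
Repeat rate = 28 / 256 = 0.109

0.109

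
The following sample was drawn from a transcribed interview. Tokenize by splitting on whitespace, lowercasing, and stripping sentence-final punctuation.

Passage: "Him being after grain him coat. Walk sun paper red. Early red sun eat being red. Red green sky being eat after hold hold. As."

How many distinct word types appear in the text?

15

Distinct types: {after, as, being, coat, early, eat, grain, green, him, hold, paper, red, sky, sun, walk}
V = 15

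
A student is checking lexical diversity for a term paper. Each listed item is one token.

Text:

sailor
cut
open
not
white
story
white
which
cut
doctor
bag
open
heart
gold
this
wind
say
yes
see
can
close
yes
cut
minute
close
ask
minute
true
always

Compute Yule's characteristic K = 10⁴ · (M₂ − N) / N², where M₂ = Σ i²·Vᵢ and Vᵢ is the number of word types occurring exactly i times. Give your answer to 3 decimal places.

Frequencies: cut:3, open:2, white:2, yes:2, close:2, minute:2, sailor:1, not:1, story:1, which:1, doctor:1, bag:1, heart:1, gold:1, this:1, wind:1, say:1, see:1, can:1, ask:1, … (2 more, each freq 1)
N = 29. Frequency spectrum: V_1=16, V_2=5, V_3=1
M₂ = 1²·16 + 2²·5 + 3²·1 = 45
K = 10000 × (45 − 29) / 29² = 190.250

190.250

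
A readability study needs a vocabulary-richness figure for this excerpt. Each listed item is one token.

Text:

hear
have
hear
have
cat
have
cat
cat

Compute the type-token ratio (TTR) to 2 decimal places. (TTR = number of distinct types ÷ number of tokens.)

N = 8 tokens, V = 3 types.
TTR = V / N = 3 / 8 = 0.38

0.38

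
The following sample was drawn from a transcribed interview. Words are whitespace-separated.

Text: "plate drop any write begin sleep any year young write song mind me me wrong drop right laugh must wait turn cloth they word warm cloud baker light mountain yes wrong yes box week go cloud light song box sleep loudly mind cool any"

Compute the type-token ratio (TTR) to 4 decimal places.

0.7045

N = 44 tokens, V = 31 types.
TTR = V / N = 31 / 44 = 0.7045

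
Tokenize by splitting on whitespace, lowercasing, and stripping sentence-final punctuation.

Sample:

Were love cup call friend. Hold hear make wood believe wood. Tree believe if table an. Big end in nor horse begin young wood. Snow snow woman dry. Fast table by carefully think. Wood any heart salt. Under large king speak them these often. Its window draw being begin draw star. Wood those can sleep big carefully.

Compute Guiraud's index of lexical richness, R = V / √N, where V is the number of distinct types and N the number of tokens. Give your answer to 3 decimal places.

N = 57, V = 46.
√N = 7.549834
R = 46 / 7.549834 = 6.093

6.093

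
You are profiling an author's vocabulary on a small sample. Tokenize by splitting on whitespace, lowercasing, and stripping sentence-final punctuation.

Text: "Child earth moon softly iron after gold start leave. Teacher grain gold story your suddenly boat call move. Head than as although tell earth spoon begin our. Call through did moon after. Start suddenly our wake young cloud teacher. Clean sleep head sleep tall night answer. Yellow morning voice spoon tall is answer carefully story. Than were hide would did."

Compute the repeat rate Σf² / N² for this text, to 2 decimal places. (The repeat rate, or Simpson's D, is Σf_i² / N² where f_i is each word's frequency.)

0.03

Frequencies: earth:2, moon:2, after:2, gold:2, start:2, teacher:2, story:2, suddenly:2, call:2, head:2, than:2, spoon:2, our:2, did:2, sleep:2, tall:2, answer:2, child:1, softly:1, iron:1, … (23 more, each freq 1)
Σf² = 94; N² = 3600
Repeat rate = 94 / 3600 = 0.03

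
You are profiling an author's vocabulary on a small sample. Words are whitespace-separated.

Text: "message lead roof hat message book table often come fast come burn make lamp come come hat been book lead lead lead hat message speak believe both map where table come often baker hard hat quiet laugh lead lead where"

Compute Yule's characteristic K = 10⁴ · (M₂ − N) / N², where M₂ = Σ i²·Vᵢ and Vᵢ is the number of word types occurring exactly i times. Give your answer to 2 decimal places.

Frequencies: lead:6, come:5, hat:4, message:3, book:2, table:2, often:2, where:2, roof:1, fast:1, burn:1, make:1, lamp:1, been:1, speak:1, believe:1, both:1, map:1, baker:1, hard:1, … (2 more, each freq 1)
N = 40. Frequency spectrum: V_1=14, V_2=4, V_3=1, V_4=1, V_5=1, V_6=1
M₂ = 1²·14 + 2²·4 + 3²·1 + 4²·1 + 5²·1 + 6²·1 = 116
K = 10000 × (116 − 40) / 40² = 475.00

475.00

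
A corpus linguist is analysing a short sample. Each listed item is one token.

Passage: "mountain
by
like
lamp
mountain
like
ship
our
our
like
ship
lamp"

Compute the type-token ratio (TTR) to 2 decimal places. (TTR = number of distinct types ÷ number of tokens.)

N = 12 tokens, V = 6 types.
TTR = V / N = 6 / 12 = 0.50

0.50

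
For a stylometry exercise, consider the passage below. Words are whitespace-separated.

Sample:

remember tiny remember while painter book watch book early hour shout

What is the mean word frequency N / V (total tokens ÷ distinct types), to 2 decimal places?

1.22

N = 11 tokens, V = 9 types.
Mean frequency = N / V = 11 / 9 = 1.22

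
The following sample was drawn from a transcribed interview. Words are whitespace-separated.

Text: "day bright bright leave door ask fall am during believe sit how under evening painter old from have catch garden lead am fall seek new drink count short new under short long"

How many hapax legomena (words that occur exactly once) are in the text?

20

Frequencies: bright:2, fall:2, am:2, under:2, new:2, short:2, day:1, leave:1, door:1, ask:1, during:1, believe:1, sit:1, how:1, evening:1, painter:1, old:1, from:1, have:1, catch:1, … (6 more, each freq 1)
Hapax (freq=1): ask, believe, catch, count, day, door, drink, during, evening, from, garden, have, how, lead, leave, long, old, painter, seek, sit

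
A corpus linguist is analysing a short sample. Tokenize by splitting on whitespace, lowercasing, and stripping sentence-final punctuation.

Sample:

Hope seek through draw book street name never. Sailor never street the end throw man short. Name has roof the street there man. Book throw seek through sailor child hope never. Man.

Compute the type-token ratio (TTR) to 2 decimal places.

N = 32 tokens, V = 18 types.
TTR = V / N = 18 / 32 = 0.56

0.56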